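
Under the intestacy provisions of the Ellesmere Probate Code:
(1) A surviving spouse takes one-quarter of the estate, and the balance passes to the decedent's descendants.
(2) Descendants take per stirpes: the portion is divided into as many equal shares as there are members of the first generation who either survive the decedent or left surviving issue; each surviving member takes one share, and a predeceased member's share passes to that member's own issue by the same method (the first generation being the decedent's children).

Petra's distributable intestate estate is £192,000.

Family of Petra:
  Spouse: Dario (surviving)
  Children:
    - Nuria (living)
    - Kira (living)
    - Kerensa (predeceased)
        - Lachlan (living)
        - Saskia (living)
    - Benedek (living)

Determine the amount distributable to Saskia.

Dario takes one-quarter of £192,000 = £48,000. The remaining £144,000 passes to the descendants.
The descendants' portion (£144,000) is divided into 4 shares of £36,000: Nuria, Kira, and Benedek each take £36,000; Kerensa's £36,000 share passes to Kerensa's issue.
Kerensa's share (£36,000) is divided into 2 shares of £18,000: Lachlan and Saskia each take £18,000.

Saskia receives £18,000.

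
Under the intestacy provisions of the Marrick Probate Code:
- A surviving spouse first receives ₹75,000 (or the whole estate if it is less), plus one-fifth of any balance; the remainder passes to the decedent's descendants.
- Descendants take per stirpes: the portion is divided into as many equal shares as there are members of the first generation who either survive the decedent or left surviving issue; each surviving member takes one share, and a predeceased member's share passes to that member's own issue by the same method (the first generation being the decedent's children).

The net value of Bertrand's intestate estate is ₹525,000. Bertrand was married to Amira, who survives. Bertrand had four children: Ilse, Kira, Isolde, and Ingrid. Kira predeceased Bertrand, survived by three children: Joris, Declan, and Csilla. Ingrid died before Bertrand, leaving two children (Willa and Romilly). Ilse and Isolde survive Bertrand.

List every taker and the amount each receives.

Amira: ₹165,000; Ilse: ₹90,000; Joris: ₹30,000; Declan: ₹30,000; Csilla: ₹30,000; Isolde: ₹90,000; Willa: ₹45,000; Romilly: ₹45,000

Amira first takes ₹75,000, leaving a balance of ₹450,000. Amira then takes one-fifth of the balance (₹90,000), for a total of ₹165,000. The remaining ₹360,000 passes to the descendants.
The descendants' portion (₹360,000) is divided into 4 shares of ₹90,000: Ilse and Isolde each take ₹90,000; Kira's ₹90,000 share passes to Kira's issue; Ingrid's ₹90,000 share passes to Ingrid's issue.
Kira's share (₹90,000) is divided into 3 shares of ₹30,000: Joris, Declan, and Csilla each take ₹30,000.
Ingrid's share (₹90,000) is divided into 2 shares of ₹45,000: Willa and Romilly each take ₹45,000.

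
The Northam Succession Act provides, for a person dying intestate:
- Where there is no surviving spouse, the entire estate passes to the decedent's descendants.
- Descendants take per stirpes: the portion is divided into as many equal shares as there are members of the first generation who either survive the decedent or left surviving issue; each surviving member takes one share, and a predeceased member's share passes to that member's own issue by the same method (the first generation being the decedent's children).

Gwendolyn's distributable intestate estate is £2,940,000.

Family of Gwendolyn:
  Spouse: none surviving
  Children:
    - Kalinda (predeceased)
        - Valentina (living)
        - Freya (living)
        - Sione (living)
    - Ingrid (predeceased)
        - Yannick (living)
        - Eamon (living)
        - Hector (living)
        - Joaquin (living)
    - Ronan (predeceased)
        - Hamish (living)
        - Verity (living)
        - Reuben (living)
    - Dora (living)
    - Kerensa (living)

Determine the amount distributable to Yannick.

The entire £2,940,000 passes to the descendants.
That amount (£2,940,000) is divided into 5 shares of £588,000: Dora and Kerensa each take £588,000; Kalinda's £588,000 share passes to Kalinda's issue; Ingrid's £588,000 share passes to Ingrid's issue; Ronan's £588,000 share passes to Ronan's issue.
Kalinda's share (£588,000) is divided into 3 shares of £196,000: Valentina, Freya, and Sione each take £196,000.
Ingrid's share (£588,000) is divided into 4 shares of £147,000: Yannick, Eamon, Hector, and Joaquin each take £147,000.
Ronan's share (£588,000) is divided into 3 shares of £196,000: Hamish, Verity, and Reuben each take £196,000.

Yannick receives £147,000.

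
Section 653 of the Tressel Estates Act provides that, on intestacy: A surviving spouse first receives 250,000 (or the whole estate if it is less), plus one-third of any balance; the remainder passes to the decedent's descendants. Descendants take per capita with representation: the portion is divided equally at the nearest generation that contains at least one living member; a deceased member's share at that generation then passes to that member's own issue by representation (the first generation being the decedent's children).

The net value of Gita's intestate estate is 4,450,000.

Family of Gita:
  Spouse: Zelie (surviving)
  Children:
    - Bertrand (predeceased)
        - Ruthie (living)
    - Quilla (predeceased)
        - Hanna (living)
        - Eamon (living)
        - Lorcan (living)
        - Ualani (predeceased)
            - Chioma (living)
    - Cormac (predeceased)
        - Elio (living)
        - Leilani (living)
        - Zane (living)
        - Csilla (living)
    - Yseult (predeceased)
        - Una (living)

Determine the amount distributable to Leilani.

Leilani receives 280,000.

Zelie first takes 250,000, leaving a balance of 4,200,000. Zelie then takes one-third of the balance (1,400,000), for a total of 1,650,000. The remaining 2,800,000 passes to the descendants.
No child survives, so the initial division is made at the grandchildren's generation.
The descendants' portion (2,800,000) is divided into 10 shares of 280,000: Ruthie, Hanna, Eamon, Lorcan, Elio, Leilani, Zane, Csilla, and Una each take 280,000; Ualani's 280,000 share passes to Ualani's issue.
Ualani's share (280,000) passes entirely to Chioma.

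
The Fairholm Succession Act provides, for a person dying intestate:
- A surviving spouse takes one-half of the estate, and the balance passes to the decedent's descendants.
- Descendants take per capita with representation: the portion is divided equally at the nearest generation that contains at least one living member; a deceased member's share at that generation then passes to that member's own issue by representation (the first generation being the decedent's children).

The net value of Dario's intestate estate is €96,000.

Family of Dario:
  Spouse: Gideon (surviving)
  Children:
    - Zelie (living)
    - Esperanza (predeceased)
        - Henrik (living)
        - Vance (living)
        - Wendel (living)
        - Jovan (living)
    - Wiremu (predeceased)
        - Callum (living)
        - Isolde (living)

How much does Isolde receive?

Isolde receives €8,000.

Gideon takes one-half of €96,000 = €48,000. The remaining €48,000 passes to the descendants.
The descendants' portion (€48,000) is divided into 3 shares of €16,000: Zelie takes €16,000; Esperanza's €16,000 share passes to Esperanza's issue; Wiremu's €16,000 share passes to Wiremu's issue.
Esperanza's share (€16,000) is divided into 4 shares of €4,000: Henrik, Vance, Wendel, and Jovan each take €4,000.
Wiremu's share (€16,000) is divided into 2 shares of €8,000: Callum and Isolde each take €8,000.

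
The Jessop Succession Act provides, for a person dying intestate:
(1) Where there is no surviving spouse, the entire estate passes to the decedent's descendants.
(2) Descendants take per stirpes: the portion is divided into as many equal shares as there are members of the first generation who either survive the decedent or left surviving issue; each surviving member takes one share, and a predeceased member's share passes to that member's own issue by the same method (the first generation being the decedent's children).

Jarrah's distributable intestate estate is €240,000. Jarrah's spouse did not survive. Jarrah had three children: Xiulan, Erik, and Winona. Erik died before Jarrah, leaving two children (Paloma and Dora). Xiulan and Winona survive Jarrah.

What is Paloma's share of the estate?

The entire €240,000 passes to the descendants.
That amount (€240,000) is divided into 3 shares of €80,000: Xiulan and Winona each take €80,000; Erik's €80,000 share passes to Erik's issue.
Erik's share (€80,000) is divided into 2 shares of €40,000: Paloma and Dora each take €40,000.

Paloma receives €40,000.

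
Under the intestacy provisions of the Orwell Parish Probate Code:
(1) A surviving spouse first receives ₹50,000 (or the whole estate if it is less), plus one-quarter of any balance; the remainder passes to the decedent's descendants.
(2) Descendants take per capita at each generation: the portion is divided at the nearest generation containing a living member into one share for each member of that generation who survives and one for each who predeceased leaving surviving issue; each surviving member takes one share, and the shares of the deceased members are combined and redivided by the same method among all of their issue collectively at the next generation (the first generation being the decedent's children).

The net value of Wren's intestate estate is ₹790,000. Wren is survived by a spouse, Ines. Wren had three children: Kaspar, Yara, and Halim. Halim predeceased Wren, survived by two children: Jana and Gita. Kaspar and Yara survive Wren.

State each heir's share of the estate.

Ines first takes ₹50,000, leaving a balance of ₹740,000. Ines then takes one-quarter of the balance (₹185,000), for a total of ₹235,000. The remaining ₹555,000 passes to the descendants.
The descendants' portion (₹555,000) is divided at the children's generation into 3 shares of ₹185,000. Kaspar and Yara each take ₹185,000. The remaining share for the deceased Halim (₹185,000) is carried to the next generation.
That pool (₹185,000) is divided at the grandchildren's generation equally among Jana and Gita: ₹92,500 each.

Ines: ₹235,000; Kaspar: ₹185,000; Yara: ₹185,000; Jana: ₹92,500; Gita: ₹92,500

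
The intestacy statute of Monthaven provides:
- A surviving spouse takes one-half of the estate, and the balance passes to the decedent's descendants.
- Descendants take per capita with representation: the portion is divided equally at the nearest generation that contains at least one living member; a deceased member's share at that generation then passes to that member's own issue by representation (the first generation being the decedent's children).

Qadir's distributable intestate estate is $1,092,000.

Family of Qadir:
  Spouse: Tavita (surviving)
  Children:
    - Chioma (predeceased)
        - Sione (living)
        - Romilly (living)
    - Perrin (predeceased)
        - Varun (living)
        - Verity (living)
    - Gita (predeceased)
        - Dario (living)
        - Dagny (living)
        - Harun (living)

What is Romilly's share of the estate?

Tavita takes one-half of $1,092,000 = $546,000. The remaining $546,000 passes to the descendants.
No child survives, so the initial division is made at the grandchildren's generation.
The descendants' portion ($546,000) is divided into 7 shares of $78,000: Sione, Romilly, Varun, Verity, Dario, Dagny, and Harun each take $78,000.

Romilly receives $78,000.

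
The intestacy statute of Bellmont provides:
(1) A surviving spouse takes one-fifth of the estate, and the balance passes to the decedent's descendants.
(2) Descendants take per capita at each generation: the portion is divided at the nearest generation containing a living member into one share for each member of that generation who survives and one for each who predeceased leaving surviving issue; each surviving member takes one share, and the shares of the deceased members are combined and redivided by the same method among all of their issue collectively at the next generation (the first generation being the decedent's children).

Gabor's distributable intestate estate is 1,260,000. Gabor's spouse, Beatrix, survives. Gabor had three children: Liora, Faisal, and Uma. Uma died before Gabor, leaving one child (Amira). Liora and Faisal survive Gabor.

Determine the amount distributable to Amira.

Amira receives 336,000.

Beatrix takes one-fifth of 1,260,000 = 252,000. The remaining 1,008,000 passes to the descendants.
The descendants' portion (1,008,000) is divided at the children's generation into 3 shares of 336,000. Liora and Faisal each take 336,000. The remaining share for the deceased Uma (336,000) is carried to the next generation.
That pool (336,000) passes entirely to Amira, the sole taker at the grandchildren's generation.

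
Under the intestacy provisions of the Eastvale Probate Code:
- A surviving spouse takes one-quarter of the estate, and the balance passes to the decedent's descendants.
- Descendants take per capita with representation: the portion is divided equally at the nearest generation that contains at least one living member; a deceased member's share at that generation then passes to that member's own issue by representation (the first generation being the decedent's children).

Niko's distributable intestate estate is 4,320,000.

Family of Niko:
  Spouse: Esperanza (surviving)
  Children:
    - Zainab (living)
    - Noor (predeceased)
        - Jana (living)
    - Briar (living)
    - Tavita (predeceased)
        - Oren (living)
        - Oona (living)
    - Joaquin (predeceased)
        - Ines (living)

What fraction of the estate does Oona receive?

Esperanza takes one-quarter of 4,320,000 = 1,080,000. The remaining 3,240,000 passes to the descendants.
The descendants' portion (3,240,000) is divided into 5 shares of 648,000: Zainab and Briar each take 648,000; Noor's 648,000 share passes to Noor's issue; Tavita's 648,000 share passes to Tavita's issue; Joaquin's 648,000 share passes to Joaquin's issue.
Noor's share (648,000) passes entirely to Jana.
Tavita's share (648,000) is divided into 2 shares of 324,000: Oren and Oona each take 324,000.
Joaquin's share (648,000) passes entirely to Ines.

Oona receives 3/40 of the estate.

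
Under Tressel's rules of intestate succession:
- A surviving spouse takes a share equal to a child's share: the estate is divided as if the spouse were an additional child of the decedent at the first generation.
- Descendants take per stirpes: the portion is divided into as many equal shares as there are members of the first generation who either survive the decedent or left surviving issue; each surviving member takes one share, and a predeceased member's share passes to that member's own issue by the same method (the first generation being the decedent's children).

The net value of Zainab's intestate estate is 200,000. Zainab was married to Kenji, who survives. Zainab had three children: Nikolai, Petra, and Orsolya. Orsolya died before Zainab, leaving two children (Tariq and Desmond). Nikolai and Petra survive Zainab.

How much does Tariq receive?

The spouse counts as an additional share at the children's level, so there are 4 primary shares of 50,000. Kenji takes one such share (50,000).
The children's combined portion (150,000) is divided into 3 shares of 50,000: Nikolai and Petra each take 50,000; Orsolya's 50,000 share passes to Orsolya's issue.
Orsolya's share (50,000) is divided into 2 shares of 25,000: Tariq and Desmond each take 25,000.

Tariq receives 25,000.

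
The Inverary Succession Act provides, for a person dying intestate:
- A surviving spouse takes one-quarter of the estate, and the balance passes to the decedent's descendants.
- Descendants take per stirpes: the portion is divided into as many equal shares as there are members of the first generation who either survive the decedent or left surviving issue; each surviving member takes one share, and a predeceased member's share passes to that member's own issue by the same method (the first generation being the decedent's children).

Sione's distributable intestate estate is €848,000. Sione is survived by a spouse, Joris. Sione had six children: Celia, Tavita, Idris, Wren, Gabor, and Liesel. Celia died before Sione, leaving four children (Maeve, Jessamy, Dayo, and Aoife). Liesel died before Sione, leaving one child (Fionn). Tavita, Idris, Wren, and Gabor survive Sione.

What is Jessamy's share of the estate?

Joris takes one-quarter of €848,000 = €212,000. The remaining €636,000 passes to the descendants.
The descendants' portion (€636,000) is divided into 6 shares of €106,000: Tavita, Idris, Wren, and Gabor each take €106,000; Celia's €106,000 share passes to Celia's issue; Liesel's €106,000 share passes to Liesel's issue.
Celia's share (€106,000) is divided into 4 shares of €26,500: Maeve, Jessamy, Dayo, and Aoife each take €26,500.
Liesel's share (€106,000) passes entirely to Fionn.

Jessamy receives €26,500.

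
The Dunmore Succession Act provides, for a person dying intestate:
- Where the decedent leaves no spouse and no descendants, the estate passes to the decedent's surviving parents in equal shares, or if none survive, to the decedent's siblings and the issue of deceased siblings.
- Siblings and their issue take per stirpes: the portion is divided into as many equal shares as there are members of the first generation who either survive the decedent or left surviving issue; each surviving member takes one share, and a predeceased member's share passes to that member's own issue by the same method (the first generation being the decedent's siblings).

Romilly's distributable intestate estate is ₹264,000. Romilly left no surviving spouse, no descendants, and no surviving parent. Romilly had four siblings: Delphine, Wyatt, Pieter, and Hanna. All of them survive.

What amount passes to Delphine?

The entire ₹264,000 passes to the siblings and their issue.
That amount (₹264,000) is divided into 4 shares of ₹66,000: Delphine, Wyatt, Pieter, and Hanna each take ₹66,000.

Delphine receives ₹66,000.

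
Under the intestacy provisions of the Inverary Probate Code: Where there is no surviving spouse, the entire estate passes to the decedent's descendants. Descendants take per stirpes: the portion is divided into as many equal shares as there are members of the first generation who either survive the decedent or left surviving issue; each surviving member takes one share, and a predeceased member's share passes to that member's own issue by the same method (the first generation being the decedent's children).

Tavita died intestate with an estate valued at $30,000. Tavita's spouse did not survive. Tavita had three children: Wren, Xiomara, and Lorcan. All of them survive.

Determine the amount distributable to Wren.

Wren receives $10,000.

The entire $30,000 passes to the descendants.
That amount ($30,000) is divided into 3 shares of $10,000: Wren, Xiomara, and Lorcan each take $10,000.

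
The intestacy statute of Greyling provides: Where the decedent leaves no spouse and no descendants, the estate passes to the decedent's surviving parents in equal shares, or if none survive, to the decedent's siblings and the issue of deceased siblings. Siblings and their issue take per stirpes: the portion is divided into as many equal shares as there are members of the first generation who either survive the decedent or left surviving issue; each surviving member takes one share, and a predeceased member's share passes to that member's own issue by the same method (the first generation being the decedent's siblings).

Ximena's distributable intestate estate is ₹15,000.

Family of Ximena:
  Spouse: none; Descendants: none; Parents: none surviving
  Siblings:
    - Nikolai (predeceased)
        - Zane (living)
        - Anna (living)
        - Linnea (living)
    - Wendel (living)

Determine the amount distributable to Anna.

The entire ₹15,000 passes to the siblings and their issue.
That amount (₹15,000) is divided into 2 shares of ₹7,500: Wendel takes ₹7,500; Nikolai's ₹7,500 share passes to Nikolai's issue.
Nikolai's share (₹7,500) is divided into 3 shares of ₹2,500: Zane, Anna, and Linnea each take ₹2,500.

Anna receives ₹2,500.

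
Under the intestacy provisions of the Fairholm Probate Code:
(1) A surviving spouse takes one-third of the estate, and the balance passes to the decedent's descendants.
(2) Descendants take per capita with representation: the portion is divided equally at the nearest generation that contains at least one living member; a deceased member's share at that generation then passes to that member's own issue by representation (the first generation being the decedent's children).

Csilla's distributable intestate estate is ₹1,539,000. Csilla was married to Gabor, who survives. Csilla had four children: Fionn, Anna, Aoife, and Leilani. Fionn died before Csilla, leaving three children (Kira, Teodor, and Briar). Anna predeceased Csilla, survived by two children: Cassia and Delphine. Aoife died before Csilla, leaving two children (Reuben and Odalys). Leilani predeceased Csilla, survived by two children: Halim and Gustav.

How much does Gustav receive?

Gabor takes one-third of ₹1,539,000 = ₹513,000. The remaining ₹1,026,000 passes to the descendants.
No child survives, so the initial division is made at the grandchildren's generation.
The descendants' portion (₹1,026,000) is divided into 9 shares of ₹114,000: Kira, Teodor, Briar, Cassia, Delphine, Reuben, Odalys, Halim, and Gustav each take ₹114,000.

Gustav receives ₹114,000.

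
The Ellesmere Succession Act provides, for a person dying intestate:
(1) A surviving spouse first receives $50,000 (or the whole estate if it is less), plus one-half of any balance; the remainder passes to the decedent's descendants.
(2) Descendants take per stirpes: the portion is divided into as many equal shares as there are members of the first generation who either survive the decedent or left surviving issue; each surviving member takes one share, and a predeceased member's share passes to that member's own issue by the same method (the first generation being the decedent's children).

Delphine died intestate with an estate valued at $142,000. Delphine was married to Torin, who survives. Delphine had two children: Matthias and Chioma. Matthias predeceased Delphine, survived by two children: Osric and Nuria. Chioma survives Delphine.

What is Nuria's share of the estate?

Torin first takes $50,000, leaving a balance of $92,000. Torin then takes one-half of the balance ($46,000), for a total of $96,000. The remaining $46,000 passes to the descendants.
The descendants' portion ($46,000) is divided into 2 shares of $23,000: Chioma takes $23,000; Matthias's $23,000 share passes to Matthias's issue.
Matthias's share ($23,000) is divided into 2 shares of $11,500: Osric and Nuria each take $11,500.

Nuria receives $11,500.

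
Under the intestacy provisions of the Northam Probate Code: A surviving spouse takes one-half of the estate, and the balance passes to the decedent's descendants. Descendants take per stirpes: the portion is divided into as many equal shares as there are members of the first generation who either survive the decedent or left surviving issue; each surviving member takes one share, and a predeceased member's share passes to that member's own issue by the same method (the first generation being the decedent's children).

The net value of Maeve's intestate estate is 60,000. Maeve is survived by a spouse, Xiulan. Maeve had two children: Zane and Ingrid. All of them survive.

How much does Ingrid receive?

Xiulan takes one-half of 60,000 = 30,000. The remaining 30,000 passes to the descendants.
The descendants' portion (30,000) is divided into 2 shares of 15,000: Zane and Ingrid each take 15,000.

Ingrid receives 15,000.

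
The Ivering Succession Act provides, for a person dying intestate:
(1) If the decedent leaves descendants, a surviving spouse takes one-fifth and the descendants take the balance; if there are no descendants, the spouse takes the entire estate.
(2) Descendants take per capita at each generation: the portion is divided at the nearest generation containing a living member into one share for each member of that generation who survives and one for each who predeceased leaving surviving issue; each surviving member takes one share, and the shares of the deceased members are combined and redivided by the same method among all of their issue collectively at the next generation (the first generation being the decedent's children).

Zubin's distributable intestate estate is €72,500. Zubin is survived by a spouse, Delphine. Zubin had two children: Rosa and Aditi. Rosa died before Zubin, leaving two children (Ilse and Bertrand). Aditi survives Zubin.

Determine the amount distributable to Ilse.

Delphine takes one-fifth of €72,500 = €14,500. The remaining €58,000 passes to the descendants.
The descendants' portion (€58,000) is divided at the children's generation into 2 shares of €29,000. Aditi takes €29,000. The remaining share for the deceased Rosa (€29,000) is carried to the next generation.
That pool (€29,000) is divided at the grandchildren's generation equally among Ilse and Bertrand: €14,500 each.

Ilse receives €14,500.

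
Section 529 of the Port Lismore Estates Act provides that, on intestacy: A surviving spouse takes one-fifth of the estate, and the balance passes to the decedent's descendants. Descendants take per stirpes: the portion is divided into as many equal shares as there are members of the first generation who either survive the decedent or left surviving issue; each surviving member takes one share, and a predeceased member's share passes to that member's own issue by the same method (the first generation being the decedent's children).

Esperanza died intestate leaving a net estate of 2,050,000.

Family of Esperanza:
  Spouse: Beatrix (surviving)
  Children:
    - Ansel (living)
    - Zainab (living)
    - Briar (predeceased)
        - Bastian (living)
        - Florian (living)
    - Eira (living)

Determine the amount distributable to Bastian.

Beatrix takes one-fifth of 2,050,000 = 410,000. The remaining 1,640,000 passes to the descendants.
The descendants' portion (1,640,000) is divided into 4 shares of 410,000: Ansel, Zainab, and Eira each take 410,000; Briar's 410,000 share passes to Briar's issue.
Briar's share (410,000) is divided into 2 shares of 205,000: Bastian and Florian each take 205,000.

Bastian receives 205,000.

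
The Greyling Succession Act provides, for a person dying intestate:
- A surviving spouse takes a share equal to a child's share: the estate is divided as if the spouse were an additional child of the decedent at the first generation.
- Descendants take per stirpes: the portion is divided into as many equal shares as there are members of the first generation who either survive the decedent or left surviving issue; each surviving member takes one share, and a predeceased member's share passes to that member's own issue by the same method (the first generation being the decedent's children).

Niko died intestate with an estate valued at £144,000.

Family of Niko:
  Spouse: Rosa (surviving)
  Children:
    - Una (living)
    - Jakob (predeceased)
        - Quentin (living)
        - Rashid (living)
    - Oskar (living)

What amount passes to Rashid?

Rashid receives £18,000.

The spouse counts as an additional share at the children's level, so there are 4 primary shares of £36,000. Rosa takes one such share (£36,000).
The children's combined portion (£108,000) is divided into 3 shares of £36,000: Una and Oskar each take £36,000; Jakob's £36,000 share passes to Jakob's issue.
Jakob's share (£36,000) is divided into 2 shares of £18,000: Quentin and Rashid each take £18,000.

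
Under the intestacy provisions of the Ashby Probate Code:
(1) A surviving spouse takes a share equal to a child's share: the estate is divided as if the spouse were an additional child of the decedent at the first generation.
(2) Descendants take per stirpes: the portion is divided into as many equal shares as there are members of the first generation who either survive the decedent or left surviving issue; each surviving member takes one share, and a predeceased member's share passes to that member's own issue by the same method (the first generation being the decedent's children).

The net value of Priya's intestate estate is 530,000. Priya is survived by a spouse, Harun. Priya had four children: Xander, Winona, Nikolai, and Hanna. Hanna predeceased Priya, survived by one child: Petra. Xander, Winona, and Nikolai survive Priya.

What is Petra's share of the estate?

The spouse counts as an additional share at the children's level, so there are 5 primary shares of 106,000. Harun takes one such share (106,000).
The children's combined portion (424,000) is divided into 4 shares of 106,000: Xander, Winona, and Nikolai each take 106,000; Hanna's 106,000 share passes to Hanna's issue.
Hanna's share (106,000) passes entirely to Petra.

Petra receives 106,000.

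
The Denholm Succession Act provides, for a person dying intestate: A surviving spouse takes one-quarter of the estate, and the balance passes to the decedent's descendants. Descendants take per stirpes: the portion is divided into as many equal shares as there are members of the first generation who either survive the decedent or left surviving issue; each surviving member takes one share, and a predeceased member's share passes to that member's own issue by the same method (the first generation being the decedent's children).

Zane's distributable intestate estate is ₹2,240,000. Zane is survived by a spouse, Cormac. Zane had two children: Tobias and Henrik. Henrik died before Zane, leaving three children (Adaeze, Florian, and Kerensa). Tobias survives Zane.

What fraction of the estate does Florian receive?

Cormac takes one-quarter of ₹2,240,000 = ₹560,000. The remaining ₹1,680,000 passes to the descendants.
The descendants' portion (₹1,680,000) is divided into 2 shares of ₹840,000: Tobias takes ₹840,000; Henrik's ₹840,000 share passes to Henrik's issue.
Henrik's share (₹840,000) is divided into 3 shares of ₹280,000: Adaeze, Florian, and Kerensa each take ₹280,000.

Florian receives 1/8 of the estate.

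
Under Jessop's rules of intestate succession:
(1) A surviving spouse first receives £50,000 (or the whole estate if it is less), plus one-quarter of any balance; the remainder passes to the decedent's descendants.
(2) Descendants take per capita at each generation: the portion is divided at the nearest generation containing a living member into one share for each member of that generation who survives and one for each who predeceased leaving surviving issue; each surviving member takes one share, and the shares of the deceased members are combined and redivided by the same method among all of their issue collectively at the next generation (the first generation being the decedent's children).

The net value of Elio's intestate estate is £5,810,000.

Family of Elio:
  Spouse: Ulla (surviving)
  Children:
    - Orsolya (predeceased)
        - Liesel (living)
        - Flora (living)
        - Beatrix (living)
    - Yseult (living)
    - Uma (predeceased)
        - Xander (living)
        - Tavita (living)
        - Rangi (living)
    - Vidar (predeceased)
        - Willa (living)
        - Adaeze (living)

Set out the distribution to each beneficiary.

Ulla: £1,490,000; Liesel: £405,000; Flora: £405,000; Beatrix: £405,000; Yseult: £1,080,000; Xander: £405,000; Tavita: £405,000; Rangi: £405,000; Willa: £405,000; Adaeze: £405,000

Ulla first takes £50,000, leaving a balance of £5,760,000. Ulla then takes one-quarter of the balance (£1,440,000), for a total of £1,490,000. The remaining £4,320,000 passes to the descendants.
The descendants' portion (£4,320,000) is divided at the children's generation into 4 shares of £1,080,000. Yseult takes £1,080,000. The 3 shares of the deceased (Orsolya, Uma, and Vidar) are combined into a pool of £3,240,000.
That pool (£3,240,000) is divided at the grandchildren's generation equally among Liesel, Flora, Beatrix, Xander, Tavita, Rangi, Willa, and Adaeze: £405,000 each.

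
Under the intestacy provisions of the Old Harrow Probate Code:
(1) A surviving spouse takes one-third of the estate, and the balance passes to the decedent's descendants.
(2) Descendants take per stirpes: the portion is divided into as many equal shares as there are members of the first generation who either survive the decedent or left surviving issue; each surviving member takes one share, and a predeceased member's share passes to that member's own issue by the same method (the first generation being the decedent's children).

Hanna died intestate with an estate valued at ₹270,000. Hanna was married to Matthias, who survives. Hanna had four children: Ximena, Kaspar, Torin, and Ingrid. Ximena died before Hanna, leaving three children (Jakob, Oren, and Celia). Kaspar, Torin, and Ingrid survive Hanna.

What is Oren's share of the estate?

Matthias takes one-third of ₹270,000 = ₹90,000. The remaining ₹180,000 passes to the descendants.
The descendants' portion (₹180,000) is divided into 4 shares of ₹45,000: Kaspar, Torin, and Ingrid each take ₹45,000; Ximena's ₹45,000 share passes to Ximena's issue.
Ximena's share (₹45,000) is divided into 3 shares of ₹15,000: Jakob, Oren, and Celia each take ₹15,000.

Oren receives ₹15,000.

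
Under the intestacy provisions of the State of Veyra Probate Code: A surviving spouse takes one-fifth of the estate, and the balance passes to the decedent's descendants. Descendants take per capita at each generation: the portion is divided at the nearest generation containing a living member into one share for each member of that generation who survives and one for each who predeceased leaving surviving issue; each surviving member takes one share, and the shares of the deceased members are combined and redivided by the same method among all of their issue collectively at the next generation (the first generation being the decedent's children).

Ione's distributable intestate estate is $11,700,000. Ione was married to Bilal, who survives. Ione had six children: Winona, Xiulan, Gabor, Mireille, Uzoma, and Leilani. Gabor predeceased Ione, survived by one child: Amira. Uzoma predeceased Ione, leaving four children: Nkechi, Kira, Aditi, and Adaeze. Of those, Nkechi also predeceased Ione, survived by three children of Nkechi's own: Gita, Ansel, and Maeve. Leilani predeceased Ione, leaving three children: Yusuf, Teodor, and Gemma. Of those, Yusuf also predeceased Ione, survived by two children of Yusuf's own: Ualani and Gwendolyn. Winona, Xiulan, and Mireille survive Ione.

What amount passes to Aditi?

Aditi receives $585,000.

Bilal takes one-fifth of $11,700,000 = $2,340,000. The remaining $9,360,000 passes to the descendants.
The descendants' portion ($9,360,000) is divided at the children's generation into 6 shares of $1,560,000. Winona, Xiulan, and Mireille each take $1,560,000. The 3 shares of the deceased (Gabor, Uzoma, and Leilani) are combined into a pool of $4,680,000.
That pool ($4,680,000) is divided at the grandchildren's generation into 8 shares of $585,000. Amira, Kira, Aditi, Adaeze, Teodor, and Gemma each take $585,000. The 2 shares of the deceased (Nkechi and Yusuf) are combined into a pool of $1,170,000.
That pool ($1,170,000) is divided at the great-grandchildren's generation equally among Gita, Ansel, Maeve, Ualani, and Gwendolyn: $234,000 each.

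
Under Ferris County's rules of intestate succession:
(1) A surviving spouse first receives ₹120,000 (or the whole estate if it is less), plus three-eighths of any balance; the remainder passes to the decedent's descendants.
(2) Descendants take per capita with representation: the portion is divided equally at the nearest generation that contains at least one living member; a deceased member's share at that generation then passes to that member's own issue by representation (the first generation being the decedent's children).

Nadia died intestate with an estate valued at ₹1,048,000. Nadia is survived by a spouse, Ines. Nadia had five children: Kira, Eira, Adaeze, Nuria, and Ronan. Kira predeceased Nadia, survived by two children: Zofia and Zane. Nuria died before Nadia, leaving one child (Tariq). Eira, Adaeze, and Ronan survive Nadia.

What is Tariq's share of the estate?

Ines first takes ₹120,000, leaving a balance of ₹928,000. Ines then takes three-eighths of the balance (₹348,000), for a total of ₹468,000. The remaining ₹580,000 passes to the descendants.
The descendants' portion (₹580,000) is divided into 5 shares of ₹116,000: Eira, Adaeze, and Ronan each take ₹116,000; Kira's ₹116,000 share passes to Kira's issue; Nuria's ₹116,000 share passes to Nuria's issue.
Kira's share (₹116,000) is divided into 2 shares of ₹58,000: Zofia and Zane each take ₹58,000.
Nuria's share (₹116,000) passes entirely to Tariq.

Tariq receives ₹116,000.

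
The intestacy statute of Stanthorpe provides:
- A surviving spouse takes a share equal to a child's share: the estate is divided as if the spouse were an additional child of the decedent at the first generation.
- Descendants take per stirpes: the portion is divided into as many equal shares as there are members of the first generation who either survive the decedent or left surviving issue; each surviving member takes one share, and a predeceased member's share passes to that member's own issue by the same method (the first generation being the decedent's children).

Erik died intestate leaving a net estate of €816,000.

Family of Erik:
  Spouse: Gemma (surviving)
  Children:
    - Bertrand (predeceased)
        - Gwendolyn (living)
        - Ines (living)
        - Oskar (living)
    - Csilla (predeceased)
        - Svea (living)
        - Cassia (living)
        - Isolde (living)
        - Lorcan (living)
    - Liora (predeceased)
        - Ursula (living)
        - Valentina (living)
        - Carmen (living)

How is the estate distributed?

Gemma: €204,000; Gwendolyn: €68,000; Ines: €68,000; Oskar: €68,000; Svea: €51,000; Cassia: €51,000; Isolde: €51,000; Lorcan: €51,000; Ursula: €68,000; Valentina: €68,000; Carmen: €68,000

The spouse counts as an additional share at the children's level, so there are 4 primary shares of €204,000. Gemma takes one such share (€204,000).
The children's combined portion (€612,000) is divided into 3 shares of €204,000: Bertrand's €204,000 share passes to Bertrand's issue; Csilla's €204,000 share passes to Csilla's issue; Liora's €204,000 share passes to Liora's issue.
Bertrand's share (€204,000) is divided into 3 shares of €68,000: Gwendolyn, Ines, and Oskar each take €68,000.
Csilla's share (€204,000) is divided into 4 shares of €51,000: Svea, Cassia, Isolde, and Lorcan each take €51,000.
Liora's share (€204,000) is divided into 3 shares of €68,000: Ursula, Valentina, and Carmen each take €68,000.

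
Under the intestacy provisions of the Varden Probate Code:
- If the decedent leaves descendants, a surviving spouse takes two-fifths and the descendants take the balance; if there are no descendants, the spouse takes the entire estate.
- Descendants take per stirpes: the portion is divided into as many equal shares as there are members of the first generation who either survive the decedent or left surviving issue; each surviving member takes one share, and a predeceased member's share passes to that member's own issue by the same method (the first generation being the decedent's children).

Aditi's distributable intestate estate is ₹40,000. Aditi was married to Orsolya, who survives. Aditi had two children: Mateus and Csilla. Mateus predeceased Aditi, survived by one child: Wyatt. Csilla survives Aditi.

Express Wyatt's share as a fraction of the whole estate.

Wyatt receives 3/10 of the estate.

Orsolya takes two-fifths of ₹40,000 = ₹16,000. The remaining ₹24,000 passes to the descendants.
The descendants' portion (₹24,000) is divided into 2 shares of ₹12,000: Csilla takes ₹12,000; Mateus's ₹12,000 share passes to Mateus's issue.
Mateus's share (₹12,000) passes entirely to Wyatt.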